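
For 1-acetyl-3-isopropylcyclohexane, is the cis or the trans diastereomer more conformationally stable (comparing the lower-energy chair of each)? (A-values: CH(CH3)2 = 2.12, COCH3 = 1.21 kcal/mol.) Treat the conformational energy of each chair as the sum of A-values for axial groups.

cis

At 1,3 positions (parity same): cis → (e,e or a,a); trans → (a,e or e,a).
Best chair for cis: E = 0.00 kcal/mol; best chair for trans: E = 1.21 kcal/mol.
The cis isomer is lower by 1.21 kcal/mol.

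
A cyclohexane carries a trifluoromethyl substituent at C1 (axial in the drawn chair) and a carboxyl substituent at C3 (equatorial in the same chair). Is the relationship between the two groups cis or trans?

trans

C1 and C3 have the same parity, so their axial bonds point in the same direction.
With same-parity carbons, two substituents on the same face are both axial or both equatorial; opposite faces give one of each.
Here the groups are axial/equatorial → opposite face → trans.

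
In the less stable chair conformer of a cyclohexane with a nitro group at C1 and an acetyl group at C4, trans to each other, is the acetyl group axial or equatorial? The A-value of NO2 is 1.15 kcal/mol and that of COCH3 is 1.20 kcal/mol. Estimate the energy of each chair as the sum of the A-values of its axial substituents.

C1 and C4 have opposite parity, so for the trans isomer the two substituents are e,e in one chair and a,a in the other.
Chair I (nitro axial, acetyl axial): E = 2.35 kcal/mol.
Chair II (nitro equatorial, acetyl equatorial): E = 0.00 kcal/mol.
Chair I is the less stable (higher-energy) conformer, and in that chair the acetyl group is axial.

axial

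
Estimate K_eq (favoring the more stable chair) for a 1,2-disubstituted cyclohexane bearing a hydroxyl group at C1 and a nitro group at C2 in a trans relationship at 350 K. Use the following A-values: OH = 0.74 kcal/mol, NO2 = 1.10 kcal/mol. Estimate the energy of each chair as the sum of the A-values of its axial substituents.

K ≈ 14.1

C1 and C2 have opposite parity, so for the trans isomer the two substituents are e,e in one chair and a,a in the other.
Chair I (hydroxyl axial, nitro axial): E = 1.84 kcal/mol; chair II (hydroxyl equatorial, nitro equatorial): E = 0.00 kcal/mol.
ΔG = 1.84 kcal/mol between the two chairs.
K = exp(ΔG/RT) with R = 1.987×10⁻³ kcal mol⁻¹ K⁻¹ and T = 350 K gives K ≈ 14.1.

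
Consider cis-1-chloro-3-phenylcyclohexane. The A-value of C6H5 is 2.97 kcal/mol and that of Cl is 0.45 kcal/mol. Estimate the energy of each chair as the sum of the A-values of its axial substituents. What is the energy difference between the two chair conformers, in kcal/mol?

C1 and C3 have the same parity, so for the cis isomer the two substituents are e,e in one chair and a,a in the other.
Chair I (phenyl axial, chloro axial): E = 3.42 kcal/mol.
Chair II (phenyl equatorial, chloro equatorial): E = 0.00 kcal/mol.
ΔE = 3.42 − 0.00 = 3.42 kcal/mol; chair II is more stable.

3.42 kcal/mol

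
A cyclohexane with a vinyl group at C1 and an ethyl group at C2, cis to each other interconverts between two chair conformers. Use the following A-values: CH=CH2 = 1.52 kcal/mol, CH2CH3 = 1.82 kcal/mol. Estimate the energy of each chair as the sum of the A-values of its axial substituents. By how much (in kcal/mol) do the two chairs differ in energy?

0.30 kcal/mol

C1 and C2 have opposite parity, so for the cis isomer the two substituents are one axial and one equatorial in each chair.
Chair I (vinyl axial, ethyl equatorial): E = 1.52 kcal/mol.
Chair II (vinyl equatorial, ethyl axial): E = 1.82 kcal/mol.
ΔE = 1.82 − 1.52 = 0.30 kcal/mol; chair I is more stable.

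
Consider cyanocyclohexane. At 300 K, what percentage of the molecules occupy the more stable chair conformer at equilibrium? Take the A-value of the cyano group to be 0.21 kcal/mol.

58.7%

One chair has the cyano group axial (E = 0.21 kcal/mol) and the other has it equatorial (E = 0).
ΔG = 0.21 kcal/mol between the two chairs.
K = exp(ΔG/RT) with R = 1.987×10⁻³ kcal mol⁻¹ K⁻¹ and T = 300 K gives K ≈ 1.42.
Fraction in the lower-energy chair = K/(K+1) = 58.7%.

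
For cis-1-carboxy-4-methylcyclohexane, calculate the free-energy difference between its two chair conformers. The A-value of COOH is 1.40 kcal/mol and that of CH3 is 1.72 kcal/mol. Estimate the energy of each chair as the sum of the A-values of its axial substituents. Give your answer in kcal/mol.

C1 and C4 have opposite parity, so for the cis isomer the two substituents are one axial and one equatorial in each chair.
Chair I (carboxyl axial, methyl equatorial): E = 1.40 kcal/mol.
Chair II (carboxyl equatorial, methyl axial): E = 1.72 kcal/mol.
ΔE = 1.72 − 1.40 = 0.32 kcal/mol; chair I is more stable.

0.32 kcal/mol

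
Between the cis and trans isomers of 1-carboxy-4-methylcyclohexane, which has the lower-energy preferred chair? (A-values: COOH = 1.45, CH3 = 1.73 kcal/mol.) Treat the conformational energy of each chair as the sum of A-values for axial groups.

At 1,4 positions (parity opposite): cis → (a,e or e,a); trans → (e,e or a,a).
Best chair for cis: E = 1.45 kcal/mol; best chair for trans: E = 0.00 kcal/mol.
The trans isomer is lower by 1.45 kcal/mol.

trans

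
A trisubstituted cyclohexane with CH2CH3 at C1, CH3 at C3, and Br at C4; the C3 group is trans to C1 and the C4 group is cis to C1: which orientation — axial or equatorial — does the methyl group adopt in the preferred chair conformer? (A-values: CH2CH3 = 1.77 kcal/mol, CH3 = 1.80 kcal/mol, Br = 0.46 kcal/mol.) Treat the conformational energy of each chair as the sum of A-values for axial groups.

equatorial

Chair I (ethyl axial, methyl equatorial, bromo equatorial): E = 1.77 kcal/mol.
Chair II (ethyl equatorial, methyl axial, bromo axial): E = 2.26 kcal/mol.
Chair I is the more stable (lower-energy) conformer, and in that chair the methyl group is equatorial.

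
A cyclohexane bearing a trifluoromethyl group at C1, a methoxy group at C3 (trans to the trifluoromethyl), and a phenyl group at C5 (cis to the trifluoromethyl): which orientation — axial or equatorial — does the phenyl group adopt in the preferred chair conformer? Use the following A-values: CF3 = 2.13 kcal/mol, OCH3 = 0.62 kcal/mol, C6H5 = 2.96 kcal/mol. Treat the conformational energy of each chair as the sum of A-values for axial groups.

equatorial

Chair I (trifluoromethyl axial, methoxy equatorial, phenyl axial): E = 5.09 kcal/mol.
Chair II (trifluoromethyl equatorial, methoxy axial, phenyl equatorial): E = 0.62 kcal/mol.
Chair II is the more stable (lower-energy) conformer, and in that chair the phenyl group is equatorial.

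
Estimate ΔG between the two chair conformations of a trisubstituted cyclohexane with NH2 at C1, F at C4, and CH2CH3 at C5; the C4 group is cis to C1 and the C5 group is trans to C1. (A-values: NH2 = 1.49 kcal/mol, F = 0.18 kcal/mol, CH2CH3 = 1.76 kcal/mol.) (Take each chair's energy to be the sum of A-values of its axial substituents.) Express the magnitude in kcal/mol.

0.45 kcal/mol

Chair I (amino axial, fluoro equatorial, ethyl equatorial): E = 1.49 kcal/mol.
Chair II (amino equatorial, fluoro axial, ethyl axial): E = 1.94 kcal/mol.
ΔE = 1.94 − 1.49 = 0.45 kcal/mol; chair I is more stable.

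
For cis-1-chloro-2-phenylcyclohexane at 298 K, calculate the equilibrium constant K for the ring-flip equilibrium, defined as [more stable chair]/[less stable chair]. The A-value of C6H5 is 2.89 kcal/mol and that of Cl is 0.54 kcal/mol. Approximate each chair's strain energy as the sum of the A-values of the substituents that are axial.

C1 and C2 have opposite parity, so for the cis isomer the two substituents are one axial and one equatorial in each chair.
Chair I (phenyl axial, chloro equatorial): E = 2.89 kcal/mol; chair II (phenyl equatorial, chloro axial): E = 0.54 kcal/mol.
ΔG = 2.35 kcal/mol between the two chairs.
K = exp(ΔG/RT) with R = 1.987×10⁻³ kcal mol⁻¹ K⁻¹ and T = 298 K gives K ≈ 52.9.

K ≈ 52.9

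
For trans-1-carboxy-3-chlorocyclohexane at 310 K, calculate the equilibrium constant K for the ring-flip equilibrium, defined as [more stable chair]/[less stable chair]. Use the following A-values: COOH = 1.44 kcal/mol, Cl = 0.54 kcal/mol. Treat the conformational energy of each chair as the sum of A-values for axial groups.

K ≈ 4.31

C1 and C3 have the same parity, so for the trans isomer the two substituents are one axial and one equatorial in each chair.
Chair I (carboxyl axial, chloro equatorial): E = 1.44 kcal/mol; chair II (carboxyl equatorial, chloro axial): E = 0.54 kcal/mol.
ΔG = 0.90 kcal/mol between the two chairs.
K = exp(ΔG/RT) with R = 1.987×10⁻³ kcal mol⁻¹ K⁻¹ and T = 310 K gives K ≈ 4.31.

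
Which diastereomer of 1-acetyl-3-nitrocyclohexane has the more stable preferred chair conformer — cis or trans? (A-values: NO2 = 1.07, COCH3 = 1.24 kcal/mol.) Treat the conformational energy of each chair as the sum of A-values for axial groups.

At 1,3 positions (parity same): cis → (e,e or a,a); trans → (a,e or e,a).
Best chair for cis: E = 0.00 kcal/mol; best chair for trans: E = 1.07 kcal/mol.
The cis isomer is lower by 1.07 kcal/mol.

cis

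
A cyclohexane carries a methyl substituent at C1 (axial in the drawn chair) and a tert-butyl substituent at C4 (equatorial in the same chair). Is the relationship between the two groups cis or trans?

cis

C1 and C4 have opposite parity, so their axial bonds point in opposite directions.
With opposite-parity carbons, two substituents on the same face are one axial and one equatorial; opposite faces give both axial or both equatorial.
Here the groups are axial/equatorial → same face → cis.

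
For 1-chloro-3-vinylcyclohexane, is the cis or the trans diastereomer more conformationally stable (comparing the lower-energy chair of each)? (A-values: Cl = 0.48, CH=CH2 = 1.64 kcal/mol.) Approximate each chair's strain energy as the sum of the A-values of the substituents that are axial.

At 1,3 positions (parity same): cis → (e,e or a,a); trans → (a,e or e,a).
Best chair for cis: E = 0.00 kcal/mol; best chair for trans: E = 0.48 kcal/mol.
The cis isomer is lower by 0.48 kcal/mol.

cis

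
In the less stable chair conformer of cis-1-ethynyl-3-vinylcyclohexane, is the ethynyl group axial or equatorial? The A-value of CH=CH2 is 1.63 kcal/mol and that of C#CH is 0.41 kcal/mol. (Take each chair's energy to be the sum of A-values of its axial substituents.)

axial

C1 and C3 have the same parity, so for the cis isomer the two substituents are e,e in one chair and a,a in the other.
Chair I (vinyl axial, ethynyl axial): E = 2.04 kcal/mol.
Chair II (vinyl equatorial, ethynyl equatorial): E = 0.00 kcal/mol.
Chair I is the less stable (higher-energy) conformer, and in that chair the ethynyl group is axial.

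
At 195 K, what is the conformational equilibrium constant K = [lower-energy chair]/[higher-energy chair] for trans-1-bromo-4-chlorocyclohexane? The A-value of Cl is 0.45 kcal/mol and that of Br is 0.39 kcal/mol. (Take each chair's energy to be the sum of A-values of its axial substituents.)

C1 and C4 have opposite parity, so for the trans isomer the two substituents are e,e in one chair and a,a in the other.
Chair I (chloro axial, bromo axial): E = 0.84 kcal/mol; chair II (chloro equatorial, bromo equatorial): E = 0.00 kcal/mol.
ΔG = 0.84 kcal/mol between the two chairs.
K = exp(ΔG/RT) with R = 1.987×10⁻³ kcal mol⁻¹ K⁻¹ and T = 195 K gives K ≈ 8.74.

K ≈ 8.74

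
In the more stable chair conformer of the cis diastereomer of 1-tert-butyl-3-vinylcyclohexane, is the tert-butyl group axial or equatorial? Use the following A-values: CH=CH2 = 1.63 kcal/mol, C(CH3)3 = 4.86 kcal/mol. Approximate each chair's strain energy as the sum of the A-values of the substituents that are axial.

equatorial

C1 and C3 have the same parity, so for the cis isomer the two substituents are e,e in one chair and a,a in the other.
Chair I (vinyl axial, tert-butyl axial): E = 6.49 kcal/mol.
Chair II (vinyl equatorial, tert-butyl equatorial): E = 0.00 kcal/mol.
Chair II is the more stable (lower-energy) conformer, and in that chair the tert-butyl group is equatorial.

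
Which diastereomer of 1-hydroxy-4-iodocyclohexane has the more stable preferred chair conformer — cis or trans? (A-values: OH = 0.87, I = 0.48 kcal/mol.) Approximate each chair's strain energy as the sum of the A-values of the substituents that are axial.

trans

At 1,4 positions (parity opposite): cis → (a,e or e,a); trans → (e,e or a,a).
Best chair for cis: E = 0.48 kcal/mol; best chair for trans: E = 0.00 kcal/mol.
The trans isomer is lower by 0.48 kcal/mol.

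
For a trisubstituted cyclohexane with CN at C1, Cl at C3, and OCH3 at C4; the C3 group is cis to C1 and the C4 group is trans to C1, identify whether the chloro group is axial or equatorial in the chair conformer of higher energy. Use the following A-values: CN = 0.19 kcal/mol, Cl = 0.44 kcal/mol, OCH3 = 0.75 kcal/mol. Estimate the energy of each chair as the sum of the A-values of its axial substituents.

axial

Chair I (cyano axial, chloro axial, methoxy axial): E = 1.38 kcal/mol.
Chair II (cyano equatorial, chloro equatorial, methoxy equatorial): E = 0.00 kcal/mol.
Chair I is the less stable (higher-energy) conformer, and in that chair the chloro group is axial.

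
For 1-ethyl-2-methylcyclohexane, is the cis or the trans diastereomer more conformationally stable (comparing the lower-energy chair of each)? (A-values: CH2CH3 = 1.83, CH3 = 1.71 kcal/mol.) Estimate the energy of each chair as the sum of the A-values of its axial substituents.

At 1,2 positions (parity opposite): cis → (a,e or e,a); trans → (e,e or a,a).
Best chair for cis: E = 1.71 kcal/mol; best chair for trans: E = 0.00 kcal/mol.
The trans isomer is lower by 1.71 kcal/mol.

trans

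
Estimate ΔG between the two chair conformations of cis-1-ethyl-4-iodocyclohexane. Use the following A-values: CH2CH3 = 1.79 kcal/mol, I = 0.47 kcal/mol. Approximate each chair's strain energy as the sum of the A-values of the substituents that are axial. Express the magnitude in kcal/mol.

1.32 kcal/mol

C1 and C4 have opposite parity, so for the cis isomer the two substituents are one axial and one equatorial in each chair.
Chair I (ethyl axial, iodo equatorial): E = 1.79 kcal/mol.
Chair II (ethyl equatorial, iodo axial): E = 0.47 kcal/mol.
ΔE = 1.79 − 0.47 = 1.32 kcal/mol; chair II is more stable.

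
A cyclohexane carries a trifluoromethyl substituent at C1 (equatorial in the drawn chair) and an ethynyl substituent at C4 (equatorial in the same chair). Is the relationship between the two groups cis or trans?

C1 and C4 have opposite parity, so their axial bonds point in opposite directions.
With opposite-parity carbons, two substituents on the same face are one axial and one equatorial; opposite faces give both axial or both equatorial.
Here the groups are equatorial/equatorial → opposite face → trans.

trans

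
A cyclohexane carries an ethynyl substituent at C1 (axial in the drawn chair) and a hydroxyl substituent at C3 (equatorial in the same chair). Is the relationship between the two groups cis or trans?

C1 and C3 have the same parity, so their axial bonds point in the same direction.
With same-parity carbons, two substituents on the same face are both axial or both equatorial; opposite faces give one of each.
Here the groups are axial/equatorial → opposite face → trans.

trans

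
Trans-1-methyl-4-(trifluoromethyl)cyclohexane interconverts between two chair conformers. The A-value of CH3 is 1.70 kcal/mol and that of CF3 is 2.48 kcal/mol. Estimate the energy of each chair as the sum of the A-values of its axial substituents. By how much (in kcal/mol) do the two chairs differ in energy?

C1 and C4 have opposite parity, so for the trans isomer the two substituents are e,e in one chair and a,a in the other.
Chair I (methyl axial, trifluoromethyl axial): E = 4.18 kcal/mol.
Chair II (methyl equatorial, trifluoromethyl equatorial): E = 0.00 kcal/mol.
ΔE = 4.18 − 0.00 = 4.18 kcal/mol; chair II is more stable.

4.18 kcal/mol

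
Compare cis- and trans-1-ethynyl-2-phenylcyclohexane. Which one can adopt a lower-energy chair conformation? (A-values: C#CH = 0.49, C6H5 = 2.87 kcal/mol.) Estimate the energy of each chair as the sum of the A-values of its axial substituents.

At 1,2 positions (parity opposite): cis → (a,e or e,a); trans → (e,e or a,a).
Best chair for cis: E = 0.49 kcal/mol; best chair for trans: E = 0.00 kcal/mol.
The trans isomer is lower by 0.49 kcal/mol.

trans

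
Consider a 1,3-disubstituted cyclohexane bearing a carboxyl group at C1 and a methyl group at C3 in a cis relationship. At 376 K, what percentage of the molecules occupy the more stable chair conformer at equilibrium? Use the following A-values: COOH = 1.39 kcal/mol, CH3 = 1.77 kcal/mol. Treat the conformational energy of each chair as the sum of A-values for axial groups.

98.6%

C1 and C3 have the same parity, so for the cis isomer the two substituents are e,e in one chair and a,a in the other.
Chair I (carboxyl axial, methyl axial): E = 3.16 kcal/mol; chair II (carboxyl equatorial, methyl equatorial): E = 0.00 kcal/mol.
ΔG = 3.16 kcal/mol between the two chairs.
K = exp(ΔG/RT) with R = 1.987×10⁻³ kcal mol⁻¹ K⁻¹ and T = 376 K gives K ≈ 68.7.
Fraction in the lower-energy chair = K/(K+1) = 98.6%.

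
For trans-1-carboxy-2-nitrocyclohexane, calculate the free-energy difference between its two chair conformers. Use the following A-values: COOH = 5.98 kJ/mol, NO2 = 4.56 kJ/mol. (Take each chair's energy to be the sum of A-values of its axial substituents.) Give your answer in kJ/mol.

10.54 kJ/mol

C1 and C2 have opposite parity, so for the trans isomer the two substituents are e,e in one chair and a,a in the other.
Chair I (carboxyl axial, nitro axial): E = 10.54 kJ/mol.
Chair II (carboxyl equatorial, nitro equatorial): E = 0.00 kJ/mol.
ΔE = 10.54 − 0.00 = 10.54 kJ/mol; chair II is more stable.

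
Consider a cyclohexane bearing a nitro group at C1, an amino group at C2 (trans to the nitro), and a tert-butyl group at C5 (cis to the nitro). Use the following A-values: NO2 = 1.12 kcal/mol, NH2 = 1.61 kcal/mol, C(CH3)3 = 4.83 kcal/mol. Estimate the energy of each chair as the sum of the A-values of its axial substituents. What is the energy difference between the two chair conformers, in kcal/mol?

7.56 kcal/mol

Chair I (nitro axial, amino axial, tert-butyl axial): E = 7.56 kcal/mol.
Chair II (nitro equatorial, amino equatorial, tert-butyl equatorial): E = 0.00 kcal/mol.
ΔE = 7.56 − 0.00 = 7.56 kcal/mol; chair II is more stable.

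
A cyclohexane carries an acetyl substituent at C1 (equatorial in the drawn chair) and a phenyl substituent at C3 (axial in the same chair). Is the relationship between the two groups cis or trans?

trans

C1 and C3 have the same parity, so their axial bonds point in the same direction.
With same-parity carbons, two substituents on the same face are both axial or both equatorial; opposite faces give one of each.
Here the groups are equatorial/axial → opposite face → trans.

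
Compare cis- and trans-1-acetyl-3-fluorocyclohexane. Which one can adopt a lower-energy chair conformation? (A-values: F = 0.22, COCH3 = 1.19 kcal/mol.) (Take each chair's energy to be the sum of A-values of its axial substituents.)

At 1,3 positions (parity same): cis → (e,e or a,a); trans → (a,e or e,a).
Best chair for cis: E = 0.00 kcal/mol; best chair for trans: E = 0.22 kcal/mol.
The cis isomer is lower by 0.22 kcal/mol.

cis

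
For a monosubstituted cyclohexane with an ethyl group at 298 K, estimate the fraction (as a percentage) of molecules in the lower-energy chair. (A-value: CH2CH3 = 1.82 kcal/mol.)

One chair has the ethyl group axial (E = 1.82 kcal/mol) and the other has it equatorial (E = 0).
ΔG = 1.82 kcal/mol between the two chairs.
K = exp(ΔG/RT) with R = 1.987×10⁻³ kcal mol⁻¹ K⁻¹ and T = 298 K gives K ≈ 21.6.
Fraction in the lower-energy chair = K/(K+1) = 95.6%.

95.6%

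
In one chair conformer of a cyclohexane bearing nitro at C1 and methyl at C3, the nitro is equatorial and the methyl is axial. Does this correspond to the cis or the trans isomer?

trans

C1 and C3 have the same parity, so their axial bonds point in the same direction.
With same-parity carbons, two substituents on the same face are both axial or both equatorial; opposite faces give one of each.
Here the groups are equatorial/axial → opposite face → trans.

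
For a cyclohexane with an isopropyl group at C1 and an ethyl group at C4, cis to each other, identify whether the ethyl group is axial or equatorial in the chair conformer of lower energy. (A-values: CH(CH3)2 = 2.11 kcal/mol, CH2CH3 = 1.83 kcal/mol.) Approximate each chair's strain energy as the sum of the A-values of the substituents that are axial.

C1 and C4 have opposite parity, so for the cis isomer the two substituents are one axial and one equatorial in each chair.
Chair I (isopropyl axial, ethyl equatorial): E = 2.11 kcal/mol.
Chair II (isopropyl equatorial, ethyl axial): E = 1.83 kcal/mol.
Chair II is the more stable (lower-energy) conformer, and in that chair the ethyl group is axial.

axial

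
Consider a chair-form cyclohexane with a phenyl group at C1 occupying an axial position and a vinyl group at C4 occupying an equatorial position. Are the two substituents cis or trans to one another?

cis

C1 and C4 have opposite parity, so their axial bonds point in opposite directions.
With opposite-parity carbons, two substituents on the same face are one axial and one equatorial; opposite faces give both axial or both equatorial.
Here the groups are axial/equatorial → same face → cis.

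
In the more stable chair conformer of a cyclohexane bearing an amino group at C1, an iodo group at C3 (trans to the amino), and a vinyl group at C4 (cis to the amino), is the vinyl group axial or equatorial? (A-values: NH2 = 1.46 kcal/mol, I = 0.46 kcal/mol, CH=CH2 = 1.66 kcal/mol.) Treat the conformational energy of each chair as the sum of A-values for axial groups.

Chair I (amino axial, iodo equatorial, vinyl equatorial): E = 1.46 kcal/mol.
Chair II (amino equatorial, iodo axial, vinyl axial): E = 2.12 kcal/mol.
Chair I is the more stable (lower-energy) conformer, and in that chair the vinyl group is equatorial.

equatorial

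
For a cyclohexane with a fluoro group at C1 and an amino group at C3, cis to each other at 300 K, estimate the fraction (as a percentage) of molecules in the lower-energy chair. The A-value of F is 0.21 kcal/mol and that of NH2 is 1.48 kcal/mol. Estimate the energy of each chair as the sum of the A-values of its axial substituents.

C1 and C3 have the same parity, so for the cis isomer the two substituents are e,e in one chair and a,a in the other.
Chair I (fluoro axial, amino axial): E = 1.69 kcal/mol; chair II (fluoro equatorial, amino equatorial): E = 0.00 kcal/mol.
ΔG = 1.69 kcal/mol between the two chairs.
K = exp(ΔG/RT) with R = 1.987×10⁻³ kcal mol⁻¹ K⁻¹ and T = 300 K gives K ≈ 17.
Fraction in the lower-energy chair = K/(K+1) = 94.5%.

94.5%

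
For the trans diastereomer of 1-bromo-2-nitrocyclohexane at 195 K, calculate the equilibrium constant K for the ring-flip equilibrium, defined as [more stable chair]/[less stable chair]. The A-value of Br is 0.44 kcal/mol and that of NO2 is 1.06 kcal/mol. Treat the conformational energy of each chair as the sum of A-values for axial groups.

K ≈ 48.0

C1 and C2 have opposite parity, so for the trans isomer the two substituents are e,e in one chair and a,a in the other.
Chair I (bromo axial, nitro axial): E = 1.50 kcal/mol; chair II (bromo equatorial, nitro equatorial): E = 0.00 kcal/mol.
ΔG = 1.50 kcal/mol between the two chairs.
K = exp(ΔG/RT) with R = 1.987×10⁻³ kcal mol⁻¹ K⁻¹ and T = 195 K gives K ≈ 48.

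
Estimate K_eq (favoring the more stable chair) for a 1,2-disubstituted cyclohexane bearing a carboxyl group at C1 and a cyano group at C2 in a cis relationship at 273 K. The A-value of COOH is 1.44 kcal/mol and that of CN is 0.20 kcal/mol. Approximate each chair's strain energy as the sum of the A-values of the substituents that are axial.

K ≈ 9.83

C1 and C2 have opposite parity, so for the cis isomer the two substituents are one axial and one equatorial in each chair.
Chair I (carboxyl axial, cyano equatorial): E = 1.44 kcal/mol; chair II (carboxyl equatorial, cyano axial): E = 0.20 kcal/mol.
ΔG = 1.24 kcal/mol between the two chairs.
K = exp(ΔG/RT) with R = 1.987×10⁻³ kcal mol⁻¹ K⁻¹ and T = 273 K gives K ≈ 9.83.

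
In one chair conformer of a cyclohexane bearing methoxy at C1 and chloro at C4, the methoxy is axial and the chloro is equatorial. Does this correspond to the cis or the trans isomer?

cis

C1 and C4 have opposite parity, so their axial bonds point in opposite directions.
With opposite-parity carbons, two substituents on the same face are one axial and one equatorial; opposite faces give both axial or both equatorial.
Here the groups are axial/equatorial → same face → cis.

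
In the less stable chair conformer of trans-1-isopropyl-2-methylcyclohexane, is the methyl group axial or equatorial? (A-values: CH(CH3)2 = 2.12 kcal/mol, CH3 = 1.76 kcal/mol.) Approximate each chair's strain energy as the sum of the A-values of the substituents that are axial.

C1 and C2 have opposite parity, so for the trans isomer the two substituents are e,e in one chair and a,a in the other.
Chair I (isopropyl axial, methyl axial): E = 3.88 kcal/mol.
Chair II (isopropyl equatorial, methyl equatorial): E = 0.00 kcal/mol.
Chair I is the less stable (higher-energy) conformer, and in that chair the methyl group is axial.

axial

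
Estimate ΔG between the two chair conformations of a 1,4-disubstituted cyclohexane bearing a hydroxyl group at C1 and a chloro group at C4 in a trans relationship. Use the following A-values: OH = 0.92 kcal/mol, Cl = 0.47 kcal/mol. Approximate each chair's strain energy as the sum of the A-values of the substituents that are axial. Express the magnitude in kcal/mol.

C1 and C4 have opposite parity, so for the trans isomer the two substituents are e,e in one chair and a,a in the other.
Chair I (hydroxyl axial, chloro axial): E = 1.39 kcal/mol.
Chair II (hydroxyl equatorial, chloro equatorial): E = 0.00 kcal/mol.
ΔE = 1.39 − 0.00 = 1.39 kcal/mol; chair II is more stable.

1.39 kcal/mol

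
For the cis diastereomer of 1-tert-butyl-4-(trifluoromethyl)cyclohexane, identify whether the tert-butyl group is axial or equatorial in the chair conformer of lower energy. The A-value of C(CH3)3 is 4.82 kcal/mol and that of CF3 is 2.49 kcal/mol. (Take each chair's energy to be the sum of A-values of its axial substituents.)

C1 and C4 have opposite parity, so for the cis isomer the two substituents are one axial and one equatorial in each chair.
Chair I (tert-butyl axial, trifluoromethyl equatorial): E = 4.82 kcal/mol.
Chair II (tert-butyl equatorial, trifluoromethyl axial): E = 2.49 kcal/mol.
Chair II is the more stable (lower-energy) conformer, and in that chair the tert-butyl group is equatorial.

equatorial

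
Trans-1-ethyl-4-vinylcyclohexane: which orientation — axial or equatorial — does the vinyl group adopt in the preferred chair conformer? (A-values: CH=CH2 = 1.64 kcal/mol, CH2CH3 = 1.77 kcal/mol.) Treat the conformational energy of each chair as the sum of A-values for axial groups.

C1 and C4 have opposite parity, so for the trans isomer the two substituents are e,e in one chair and a,a in the other.
Chair I (vinyl axial, ethyl axial): E = 3.41 kcal/mol.
Chair II (vinyl equatorial, ethyl equatorial): E = 0.00 kcal/mol.
Chair II is the more stable (lower-energy) conformer, and in that chair the vinyl group is equatorial.

equatorial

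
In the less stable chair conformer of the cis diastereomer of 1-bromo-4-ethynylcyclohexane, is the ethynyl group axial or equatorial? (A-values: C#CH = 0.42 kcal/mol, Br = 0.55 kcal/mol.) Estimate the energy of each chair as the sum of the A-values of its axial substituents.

C1 and C4 have opposite parity, so for the cis isomer the two substituents are one axial and one equatorial in each chair.
Chair I (ethynyl axial, bromo equatorial): E = 0.42 kcal/mol.
Chair II (ethynyl equatorial, bromo axial): E = 0.55 kcal/mol.
Chair II is the less stable (higher-energy) conformer, and in that chair the ethynyl group is equatorial.

equatorial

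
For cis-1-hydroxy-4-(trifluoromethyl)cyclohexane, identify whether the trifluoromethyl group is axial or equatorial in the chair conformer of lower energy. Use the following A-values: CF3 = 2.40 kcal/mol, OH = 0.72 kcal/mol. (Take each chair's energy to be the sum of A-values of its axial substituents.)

C1 and C4 have opposite parity, so for the cis isomer the two substituents are one axial and one equatorial in each chair.
Chair I (trifluoromethyl axial, hydroxyl equatorial): E = 2.40 kcal/mol.
Chair II (trifluoromethyl equatorial, hydroxyl axial): E = 0.72 kcal/mol.
Chair II is the more stable (lower-energy) conformer, and in that chair the trifluoromethyl group is equatorial.

equatorial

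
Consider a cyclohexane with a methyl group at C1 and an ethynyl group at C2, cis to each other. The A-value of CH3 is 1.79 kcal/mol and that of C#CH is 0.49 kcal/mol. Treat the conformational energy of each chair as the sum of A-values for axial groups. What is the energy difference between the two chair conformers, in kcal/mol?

1.30 kcal/mol

C1 and C2 have opposite parity, so for the cis isomer the two substituents are one axial and one equatorial in each chair.
Chair I (methyl axial, ethynyl equatorial): E = 1.79 kcal/mol.
Chair II (methyl equatorial, ethynyl axial): E = 0.49 kcal/mol.
ΔE = 1.79 − 0.49 = 1.30 kcal/mol; chair II is more stable.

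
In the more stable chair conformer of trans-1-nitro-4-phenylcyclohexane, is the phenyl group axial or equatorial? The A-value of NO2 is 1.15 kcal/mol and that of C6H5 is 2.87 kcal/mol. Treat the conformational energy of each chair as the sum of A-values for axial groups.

C1 and C4 have opposite parity, so for the trans isomer the two substituents are e,e in one chair and a,a in the other.
Chair I (nitro axial, phenyl axial): E = 4.02 kcal/mol.
Chair II (nitro equatorial, phenyl equatorial): E = 0.00 kcal/mol.
Chair II is the more stable (lower-energy) conformer, and in that chair the phenyl group is equatorial.

equatorial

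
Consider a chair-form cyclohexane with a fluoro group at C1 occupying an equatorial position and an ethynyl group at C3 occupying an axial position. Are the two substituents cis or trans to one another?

C1 and C3 have the same parity, so their axial bonds point in the same direction.
With same-parity carbons, two substituents on the same face are both axial or both equatorial; opposite faces give one of each.
Here the groups are equatorial/axial → opposite face → trans.

trans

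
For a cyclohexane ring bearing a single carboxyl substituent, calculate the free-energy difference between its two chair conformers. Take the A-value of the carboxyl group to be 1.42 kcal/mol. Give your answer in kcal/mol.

A monosubstituted cyclohexane has one chair with the carboxyl group axial (E = A = 1.42 kcal/mol) and one with it equatorial (E = 0).
ΔE = 1.42 − 0 = 1.42 kcal/mol.

1.42 kcal/mol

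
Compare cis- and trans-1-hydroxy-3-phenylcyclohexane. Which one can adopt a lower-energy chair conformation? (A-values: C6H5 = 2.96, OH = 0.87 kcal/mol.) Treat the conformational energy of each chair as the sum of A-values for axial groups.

At 1,3 positions (parity same): cis → (e,e or a,a); trans → (a,e or e,a).
Best chair for cis: E = 0.00 kcal/mol; best chair for trans: E = 0.87 kcal/mol.
The cis isomer is lower by 0.87 kcal/mol.

cis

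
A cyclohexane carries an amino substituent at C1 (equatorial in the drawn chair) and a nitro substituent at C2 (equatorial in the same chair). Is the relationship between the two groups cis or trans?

C1 and C2 have opposite parity, so their axial bonds point in opposite directions.
With opposite-parity carbons, two substituents on the same face are one axial and one equatorial; opposite faces give both axial or both equatorial.
Here the groups are equatorial/equatorial → opposite face → trans.

trans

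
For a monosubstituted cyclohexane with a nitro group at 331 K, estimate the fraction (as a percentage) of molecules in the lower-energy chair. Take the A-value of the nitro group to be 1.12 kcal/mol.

84.6%

One chair has the nitro group axial (E = 1.12 kcal/mol) and the other has it equatorial (E = 0).
ΔG = 1.12 kcal/mol between the two chairs.
K = exp(ΔG/RT) with R = 1.987×10⁻³ kcal mol⁻¹ K⁻¹ and T = 331 K gives K ≈ 5.49.
Fraction in the lower-energy chair = K/(K+1) = 84.6%.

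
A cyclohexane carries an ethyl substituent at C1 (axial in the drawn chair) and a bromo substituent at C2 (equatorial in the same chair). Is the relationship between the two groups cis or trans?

C1 and C2 have opposite parity, so their axial bonds point in opposite directions.
With opposite-parity carbons, two substituents on the same face are one axial and one equatorial; opposite faces give both axial or both equatorial.
Here the groups are axial/equatorial → same face → cis.

cis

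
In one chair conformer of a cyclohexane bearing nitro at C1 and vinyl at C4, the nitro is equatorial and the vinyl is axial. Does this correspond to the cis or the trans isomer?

cis

C1 and C4 have opposite parity, so their axial bonds point in opposite directions.
With opposite-parity carbons, two substituents on the same face are one axial and one equatorial; opposite faces give both axial or both equatorial.
Here the groups are equatorial/axial → same face → cis.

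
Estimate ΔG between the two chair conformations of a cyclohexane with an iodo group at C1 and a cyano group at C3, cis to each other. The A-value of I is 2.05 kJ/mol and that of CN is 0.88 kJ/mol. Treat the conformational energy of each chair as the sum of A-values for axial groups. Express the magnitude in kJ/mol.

2.93 kJ/mol

C1 and C3 have the same parity, so for the cis isomer the two substituents are e,e in one chair and a,a in the other.
Chair I (iodo axial, cyano axial): E = 2.93 kJ/mol.
Chair II (iodo equatorial, cyano equatorial): E = 0.00 kJ/mol.
ΔE = 2.93 − 0.00 = 2.93 kJ/mol; chair II is more stable.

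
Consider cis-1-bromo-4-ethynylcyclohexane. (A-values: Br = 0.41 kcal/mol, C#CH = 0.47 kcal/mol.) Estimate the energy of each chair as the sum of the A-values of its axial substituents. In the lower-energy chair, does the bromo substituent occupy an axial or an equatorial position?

axial

C1 and C4 have opposite parity, so for the cis isomer the two substituents are one axial and one equatorial in each chair.
Chair I (bromo axial, ethynyl equatorial): E = 0.41 kcal/mol.
Chair II (bromo equatorial, ethynyl axial): E = 0.47 kcal/mol.
Chair I is the more stable (lower-energy) conformer, and in that chair the bromo group is axial.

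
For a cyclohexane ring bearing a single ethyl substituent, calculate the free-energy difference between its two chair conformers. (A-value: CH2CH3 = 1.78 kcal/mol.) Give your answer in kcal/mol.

1.78 kcal/mol

A monosubstituted cyclohexane has one chair with the ethyl group axial (E = A = 1.78 kcal/mol) and one with it equatorial (E = 0).
ΔE = 1.78 − 0 = 1.78 kcal/mol.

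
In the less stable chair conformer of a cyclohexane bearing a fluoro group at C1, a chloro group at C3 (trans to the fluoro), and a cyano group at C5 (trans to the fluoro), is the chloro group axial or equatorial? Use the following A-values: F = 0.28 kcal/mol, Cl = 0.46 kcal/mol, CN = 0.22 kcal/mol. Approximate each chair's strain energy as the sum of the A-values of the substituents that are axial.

Chair I (fluoro axial, chloro equatorial, cyano equatorial): E = 0.28 kcal/mol.
Chair II (fluoro equatorial, chloro axial, cyano axial): E = 0.68 kcal/mol.
Chair II is the less stable (higher-energy) conformer, and in that chair the chloro group is axial.

axial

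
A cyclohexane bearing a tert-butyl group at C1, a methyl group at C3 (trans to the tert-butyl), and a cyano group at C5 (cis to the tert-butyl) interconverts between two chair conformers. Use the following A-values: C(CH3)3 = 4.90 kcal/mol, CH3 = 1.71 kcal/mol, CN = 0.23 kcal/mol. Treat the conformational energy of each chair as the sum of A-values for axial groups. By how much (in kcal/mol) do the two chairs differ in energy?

Chair I (tert-butyl axial, methyl equatorial, cyano axial): E = 5.13 kcal/mol.
Chair II (tert-butyl equatorial, methyl axial, cyano equatorial): E = 1.71 kcal/mol.
ΔE = 5.13 − 1.71 = 3.42 kcal/mol; chair II is more stable.

3.42 kcal/mol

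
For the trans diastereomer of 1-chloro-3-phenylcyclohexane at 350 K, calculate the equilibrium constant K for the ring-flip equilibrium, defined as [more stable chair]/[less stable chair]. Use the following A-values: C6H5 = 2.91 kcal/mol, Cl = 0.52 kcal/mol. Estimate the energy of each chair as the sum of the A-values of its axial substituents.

K ≈ 31.1

C1 and C3 have the same parity, so for the trans isomer the two substituents are one axial and one equatorial in each chair.
Chair I (phenyl axial, chloro equatorial): E = 2.91 kcal/mol; chair II (phenyl equatorial, chloro axial): E = 0.52 kcal/mol.
ΔG = 2.39 kcal/mol between the two chairs.
K = exp(ΔG/RT) with R = 1.987×10⁻³ kcal mol⁻¹ K⁻¹ and T = 350 K gives K ≈ 31.1.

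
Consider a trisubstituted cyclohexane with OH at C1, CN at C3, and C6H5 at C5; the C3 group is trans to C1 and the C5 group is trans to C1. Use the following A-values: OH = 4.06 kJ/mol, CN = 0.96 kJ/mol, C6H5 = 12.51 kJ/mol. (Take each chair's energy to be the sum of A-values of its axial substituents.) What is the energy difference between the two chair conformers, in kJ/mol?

9.41 kJ/mol

Chair I (hydroxyl axial, cyano equatorial, phenyl equatorial): E = 4.06 kJ/mol.
Chair II (hydroxyl equatorial, cyano axial, phenyl axial): E = 13.47 kJ/mol.
ΔE = 13.47 − 4.06 = 9.41 kJ/mol; chair I is more stable.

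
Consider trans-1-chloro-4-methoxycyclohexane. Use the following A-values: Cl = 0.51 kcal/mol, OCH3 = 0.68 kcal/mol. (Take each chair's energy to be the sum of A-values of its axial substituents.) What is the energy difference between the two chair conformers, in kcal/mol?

C1 and C4 have opposite parity, so for the trans isomer the two substituents are e,e in one chair and a,a in the other.
Chair I (chloro axial, methoxy axial): E = 1.19 kcal/mol.
Chair II (chloro equatorial, methoxy equatorial): E = 0.00 kcal/mol.
ΔE = 1.19 − 0.00 = 1.19 kcal/mol; chair II is more stable.

1.19 kcal/mol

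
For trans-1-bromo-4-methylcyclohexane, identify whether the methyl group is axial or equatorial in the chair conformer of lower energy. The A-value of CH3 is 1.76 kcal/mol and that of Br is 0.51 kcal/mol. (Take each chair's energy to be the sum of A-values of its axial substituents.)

equatorial

C1 and C4 have opposite parity, so for the trans isomer the two substituents are e,e in one chair and a,a in the other.
Chair I (methyl axial, bromo axial): E = 2.27 kcal/mol.
Chair II (methyl equatorial, bromo equatorial): E = 0.00 kcal/mol.
Chair II is the more stable (lower-energy) conformer, and in that chair the methyl group is equatorial.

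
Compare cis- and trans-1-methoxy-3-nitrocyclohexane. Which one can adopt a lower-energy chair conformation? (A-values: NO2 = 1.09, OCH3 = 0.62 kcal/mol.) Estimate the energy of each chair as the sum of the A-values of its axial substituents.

cis

At 1,3 positions (parity same): cis → (e,e or a,a); trans → (a,e or e,a).
Best chair for cis: E = 0.00 kcal/mol; best chair for trans: E = 0.62 kcal/mol.
The cis isomer is lower by 0.62 kcal/mol.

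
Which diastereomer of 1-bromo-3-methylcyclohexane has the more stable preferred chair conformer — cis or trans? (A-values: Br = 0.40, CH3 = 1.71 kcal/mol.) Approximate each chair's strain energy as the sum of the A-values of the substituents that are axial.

cis

At 1,3 positions (parity same): cis → (e,e or a,a); trans → (a,e or e,a).
Best chair for cis: E = 0.00 kcal/mol; best chair for trans: E = 0.40 kcal/mol.
The cis isomer is lower by 0.40 kcal/mol.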